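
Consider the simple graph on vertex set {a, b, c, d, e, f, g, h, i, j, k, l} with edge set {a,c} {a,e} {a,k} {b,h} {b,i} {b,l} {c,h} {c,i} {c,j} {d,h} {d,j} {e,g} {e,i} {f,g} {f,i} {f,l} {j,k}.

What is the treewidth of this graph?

3

A width-3 tree decomposition is:
Bags: B1 = {a, d, j, k}  B2 = {a, c, d, j}  B3 = {a, c, d, h}  B4 = {a, c, e, h}  B5 = {c, e, h, i}  B6 = {b, e, h, i}  B7 = {b, e, g, i}  B8 = {b, f, g, i}  B9 = {b, f, g, l}
Tree: B1–B2, B2–B3, B3–B4, B4–B5, B5–B6, B6–B7, B7–B8, B8–B9
Every bag has size at most 4, so the width is 4 − 1 = 3 and tw(G) ≤ 3. For the lower bound: the 4 vertex sets {d,j,k}, {a}, {c}, {b,e,h,i} are disjoint, each induces a connected subgraph, and every pair is joined by at least one edge of G. Contracting each set to a single vertex therefore yields K_{4} as a minor, and since treewidth is minor-monotone, tw(G) ≥ tw(K_{4}) = 3. Therefore the treewidth is 3.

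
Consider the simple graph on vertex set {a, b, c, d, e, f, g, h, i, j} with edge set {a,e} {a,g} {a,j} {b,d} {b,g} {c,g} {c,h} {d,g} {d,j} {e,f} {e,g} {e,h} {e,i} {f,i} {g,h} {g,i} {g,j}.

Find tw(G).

2

A width-2 tree decomposition is:
Bags: B1 = {a, e, g}  B2 = {a, g, j}  B3 = {d, g, j}  B4 = {b, d, g}  B5 = {e, g, h}  B6 = {c, g, h}  B7 = {e, g, i}  B8 = {e, f, i}
Tree: B1–B2, B2–B3, B3–B4, B1–B5, B5–B6, B5–B7, B7–B8
Each bag holds 3 vertices, so the decomposition has width 2, which upper-bounds the treewidth. Conversely, {d, g, j} is a clique of size 3, and the vertices of any clique must share a bag in every tree decomposition; so some bag has ≥ 3 vertices and tw(G) ≥ 2. Therefore the treewidth is 2.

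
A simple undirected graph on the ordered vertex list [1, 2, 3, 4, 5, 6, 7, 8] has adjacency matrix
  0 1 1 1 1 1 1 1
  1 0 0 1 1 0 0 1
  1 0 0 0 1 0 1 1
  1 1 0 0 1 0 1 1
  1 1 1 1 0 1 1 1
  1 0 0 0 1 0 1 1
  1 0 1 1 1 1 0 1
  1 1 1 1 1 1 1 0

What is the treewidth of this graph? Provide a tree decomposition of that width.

Treewidth 4.
Bags: B1 = {1, 4, 5, 7, 8}  B2 = {1, 5, 6, 7, 8}  B3 = {1, 2, 4, 5, 8}  B4 = {1, 3, 5, 7, 8}
Tree: B1–B2, B1–B3, B1–B4

Every bag has size at most 5, so the width is 5 − 1 = 4 and tw(G) ≤ 4. On the other hand G contains the 5-clique {1, 2, 4, 5, 8}. A clique must lie in a single bag of any decomposition, so no decomposition can have width below 4. Therefore the treewidth is 4.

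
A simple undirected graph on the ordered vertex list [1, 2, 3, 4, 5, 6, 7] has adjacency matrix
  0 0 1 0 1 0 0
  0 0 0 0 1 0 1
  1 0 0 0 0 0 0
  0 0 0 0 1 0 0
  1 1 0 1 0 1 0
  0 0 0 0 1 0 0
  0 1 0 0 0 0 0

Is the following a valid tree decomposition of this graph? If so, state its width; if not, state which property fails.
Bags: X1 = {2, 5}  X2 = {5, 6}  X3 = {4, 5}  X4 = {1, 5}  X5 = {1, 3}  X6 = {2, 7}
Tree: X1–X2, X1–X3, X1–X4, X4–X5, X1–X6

Every vertex of G appears in some bag (union = {1, 2, 3, 4, 5, 6, 7}); every edge is covered by a bag; and for each vertex v the set of bags containing v is connected in the bag tree. The decomposition is therefore valid. The largest bag has 2 vertices, so the width is 1.

Yes; width 1.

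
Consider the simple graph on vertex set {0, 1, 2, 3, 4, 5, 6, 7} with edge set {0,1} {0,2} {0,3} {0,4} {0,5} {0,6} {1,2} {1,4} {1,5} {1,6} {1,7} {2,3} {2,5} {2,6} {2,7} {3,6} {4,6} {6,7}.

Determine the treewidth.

3

A width-3 tree decomposition is:
Bags: B1 = {0, 1, 2, 6}  B2 = {0, 2, 3, 6}  B3 = {0, 1, 4, 6}  B4 = {0, 1, 2, 5}  B5 = {1, 2, 6, 7}
Tree: B1–B2, B1–B3, B1–B4, B1–B5
Every bag has size at most 4, so the width is 4 − 1 = 3 and tw(G) ≤ 3. For the lower bound, the 4 vertices {0, 1, 2, 5} are pairwise adjacent, and any tree decomposition puts a clique entirely inside one bag — forcing width ≥ 3. Hence tw(G) = 3 exactly.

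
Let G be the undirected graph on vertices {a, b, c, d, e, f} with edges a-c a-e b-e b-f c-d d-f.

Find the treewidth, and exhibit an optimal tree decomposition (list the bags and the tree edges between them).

Each bag holds 3 vertices, so the decomposition has width 2, which upper-bounds the treewidth. The edges e–a–c–d–f–b–e form a cycle, so G is not a tree and its treewidth is at least 2. Hence tw(G) = 2 exactly.

Treewidth 2.
One such decomposition:
Bags: B1 = {a, c, e}  B2 = {c, d, e}  B3 = {d, e, f}  B4 = {b, e, f}
Tree: B1–B2, B2–B3, B3–B4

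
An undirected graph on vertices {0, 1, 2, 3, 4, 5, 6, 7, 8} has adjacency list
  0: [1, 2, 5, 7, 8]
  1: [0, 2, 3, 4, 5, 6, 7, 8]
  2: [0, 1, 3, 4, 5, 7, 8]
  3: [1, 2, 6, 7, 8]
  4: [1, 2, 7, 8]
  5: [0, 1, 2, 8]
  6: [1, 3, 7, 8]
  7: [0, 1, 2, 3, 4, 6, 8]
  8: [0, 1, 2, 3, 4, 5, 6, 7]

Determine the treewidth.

A width-4 tree decomposition is:
Bags: B1 = {1, 2, 3, 7, 8}  B2 = {0, 1, 2, 7, 8}  B3 = {1, 2, 4, 7, 8}  B4 = {1, 3, 6, 7, 8}  B5 = {0, 1, 2, 5, 8}
Tree: B1–B2, B1–B3, B1–B4, B2–B5
Every bag has size at most 5, so the width is 5 − 1 = 4 and tw(G) ≤ 4. For the lower bound, the 5 vertices {0, 1, 2, 5, 8} are pairwise adjacent, and any tree decomposition puts a clique entirely inside one bag — forcing width ≥ 4. Therefore the treewidth is 4.

4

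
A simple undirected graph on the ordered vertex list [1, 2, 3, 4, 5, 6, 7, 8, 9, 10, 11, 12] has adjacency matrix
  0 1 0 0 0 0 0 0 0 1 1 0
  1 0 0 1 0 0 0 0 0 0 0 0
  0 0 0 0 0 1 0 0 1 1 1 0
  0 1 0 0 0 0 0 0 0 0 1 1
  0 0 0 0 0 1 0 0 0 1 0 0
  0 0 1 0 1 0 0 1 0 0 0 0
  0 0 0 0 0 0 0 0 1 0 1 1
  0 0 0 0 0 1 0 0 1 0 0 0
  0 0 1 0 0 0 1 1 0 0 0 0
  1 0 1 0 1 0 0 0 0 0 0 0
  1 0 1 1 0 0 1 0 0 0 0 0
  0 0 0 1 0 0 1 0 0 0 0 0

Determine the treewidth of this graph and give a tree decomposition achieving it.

Treewidth 3.
One optimal decomposition is:
Bags: B1 = {5, 6, 8, 10}  B2 = {3, 6, 8, 10}  B3 = {3, 8, 9, 10}  B4 = {1, 3, 9, 10}  B5 = {1, 3, 9, 11}  B6 = {1, 7, 9, 11}  B7 = {1, 2, 7, 11}  B8 = {2, 4, 7, 11}  B9 = {2, 4, 7, 12}
Tree: B1–B2, B2–B3, B3–B4, B4–B5, B5–B6, B6–B7, B7–B8, B8–B9

Each bag holds 4 vertices, so the decomposition has width 3, which upper-bounds the treewidth. For the lower bound: the 4 vertex sets {5,6,8}, {10}, {3}, {1,7,9,11} are disjoint, each induces a connected subgraph, and every pair is joined by at least one edge of G. Contracting each set to a single vertex therefore yields K_{4} as a minor, and since treewidth is minor-monotone, tw(G) ≥ tw(K_{4}) = 3. Hence tw(G) = 3 exactly.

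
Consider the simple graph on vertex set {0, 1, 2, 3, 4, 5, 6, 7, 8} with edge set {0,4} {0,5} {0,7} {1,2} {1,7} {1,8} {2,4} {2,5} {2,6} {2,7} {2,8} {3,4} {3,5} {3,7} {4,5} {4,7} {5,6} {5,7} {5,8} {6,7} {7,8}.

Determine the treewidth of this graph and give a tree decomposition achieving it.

Treewidth 3.
One such decomposition:
Bags: B1 = {2, 4, 5, 7}  B2 = {3, 4, 5, 7}  B3 = {0, 4, 5, 7}  B4 = {2, 5, 7, 8}  B5 = {2, 5, 6, 7}  B6 = {1, 2, 7, 8}
Tree: B1–B2, B1–B3, B1–B4, B1–B5, B4–B6

The largest bag has 4 vertices, giving width 3; this decomposition certifies tw(G) ≤ 3. Conversely, {1, 2, 7, 8} is a clique of size 4, and the vertices of any clique must share a bag in every tree decomposition; so some bag has ≥ 4 vertices and tw(G) ≥ 3. Combining the bounds, tw(G) = 3.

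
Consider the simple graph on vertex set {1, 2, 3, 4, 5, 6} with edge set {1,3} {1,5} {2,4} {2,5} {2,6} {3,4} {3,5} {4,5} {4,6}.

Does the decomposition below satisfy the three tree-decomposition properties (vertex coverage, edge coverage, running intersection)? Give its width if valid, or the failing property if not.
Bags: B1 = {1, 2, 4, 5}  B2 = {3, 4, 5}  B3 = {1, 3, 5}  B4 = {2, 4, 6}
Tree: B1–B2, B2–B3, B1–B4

A tree decomposition must satisfy three properties: every vertex lies in some bag; for every edge, both endpoints lie together in some bag; and for every vertex, the bags containing it form a connected subtree. Here bags containing vertex 1 are not connected in the tree, so the decomposition is invalid.

No — bags containing vertex 1 are not connected in the tree.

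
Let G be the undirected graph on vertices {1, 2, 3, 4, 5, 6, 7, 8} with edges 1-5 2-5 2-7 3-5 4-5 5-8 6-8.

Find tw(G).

1

A width-1 tree decomposition is:
Bags: B1 = {5, 8}  B2 = {2, 5}  B3 = {2, 7}  B4 = {4, 5}  B5 = {1, 5}  B6 = {6, 8}  B7 = {3, 5}
Tree: B1–B2, B2–B3, B2–B4, B2–B5, B1–B6, B4–B7
Every bag has size at most 2, so the width is 2 − 1 = 1 and tw(G) ≤ 1. Any graph with an edge has treewidth ≥ 1, and G has the edge 5–8. Therefore the treewidth is 1.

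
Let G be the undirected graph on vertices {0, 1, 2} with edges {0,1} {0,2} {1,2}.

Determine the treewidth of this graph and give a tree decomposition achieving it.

A single bag containing all 3 vertices is trivially a valid decomposition of width 2. Conversely, {0, 1, 2} is a clique of size 3, and the vertices of any clique must share a bag in every tree decomposition; so some bag has ≥ 3 vertices and tw(G) ≥ 2. The upper and lower bounds meet at 2, so that is the treewidth.

Treewidth 2.
One optimal decomposition is:
Bags: B1 = {0, 1, 2}
Tree: (single bag)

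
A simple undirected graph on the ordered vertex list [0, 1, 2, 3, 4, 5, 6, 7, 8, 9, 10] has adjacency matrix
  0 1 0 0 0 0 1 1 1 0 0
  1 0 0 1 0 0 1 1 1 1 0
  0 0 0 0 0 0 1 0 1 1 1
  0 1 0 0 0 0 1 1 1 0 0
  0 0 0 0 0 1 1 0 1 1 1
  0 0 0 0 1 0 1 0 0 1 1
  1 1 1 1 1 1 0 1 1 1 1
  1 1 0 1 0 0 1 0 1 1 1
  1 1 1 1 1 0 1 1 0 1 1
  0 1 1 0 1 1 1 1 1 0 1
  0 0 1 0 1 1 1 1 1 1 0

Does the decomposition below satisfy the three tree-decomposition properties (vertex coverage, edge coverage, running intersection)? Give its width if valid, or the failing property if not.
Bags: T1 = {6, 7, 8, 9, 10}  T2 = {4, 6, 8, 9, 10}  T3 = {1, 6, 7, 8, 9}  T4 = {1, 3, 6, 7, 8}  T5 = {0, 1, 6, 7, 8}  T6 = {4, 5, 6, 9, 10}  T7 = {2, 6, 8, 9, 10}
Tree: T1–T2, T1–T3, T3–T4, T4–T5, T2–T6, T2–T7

Vertex coverage: the bags together contain {0, 1, 2, 3, 4, 5, 6, 7, 8, 9, 10}, the full vertex set. Edge coverage: each edge of G has both endpoints in at least one bag. Running intersection: for every vertex, the bags containing it form a connected subtree. All three properties hold, so this is a valid tree decomposition of width max|bag| − 1 = 4, and hence tw(G) ≤ 4.

Yes; width 4.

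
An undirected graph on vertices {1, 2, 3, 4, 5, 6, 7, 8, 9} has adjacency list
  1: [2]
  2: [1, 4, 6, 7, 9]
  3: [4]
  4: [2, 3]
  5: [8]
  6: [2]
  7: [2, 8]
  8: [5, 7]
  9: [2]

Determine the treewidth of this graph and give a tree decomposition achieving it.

Treewidth 1.
One such decomposition:
Bags: B1 = {2, 7}  B2 = {7, 8}  B3 = {2, 4}  B4 = {5, 8}  B5 = {3, 4}  B6 = {2, 6}  B7 = {2, 9}  B8 = {1, 2}
Tree: B1–B2, B1–B3, B2–B4, B3–B5, B1–B6, B6–B7, B7–B8

Every bag has size at most 2, so the width is 2 − 1 = 1 and tw(G) ≤ 1. G has an edge, so its treewidth is at least 1. The upper and lower bounds meet at 1, so that is the treewidth.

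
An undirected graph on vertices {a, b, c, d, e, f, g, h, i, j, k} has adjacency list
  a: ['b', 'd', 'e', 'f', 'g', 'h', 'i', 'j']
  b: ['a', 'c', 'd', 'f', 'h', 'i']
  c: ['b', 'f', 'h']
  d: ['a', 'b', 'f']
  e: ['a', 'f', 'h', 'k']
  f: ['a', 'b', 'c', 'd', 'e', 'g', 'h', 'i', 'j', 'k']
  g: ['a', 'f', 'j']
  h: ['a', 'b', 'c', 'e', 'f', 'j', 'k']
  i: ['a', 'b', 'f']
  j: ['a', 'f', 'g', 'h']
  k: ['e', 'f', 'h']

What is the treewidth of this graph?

A width-3 tree decomposition is:
Bags: B1 = {a, e, f, h}  B2 = {a, f, h, j}  B3 = {a, f, g, j}  B4 = {a, b, f, h}  B5 = {e, f, h, k}  B6 = {b, c, f, h}  B7 = {a, b, f, i}  B8 = {a, b, d, f}
Tree: B1–B2, B2–B3, B1–B4, B1–B5, B4–B6, B4–B7, B7–B8
Each bag holds 4 vertices, so the decomposition has width 3, which upper-bounds the treewidth. For the lower bound, the 4 vertices {b, c, f, h} are pairwise adjacent, and any tree decomposition puts a clique entirely inside one bag — forcing width ≥ 3. Combining the bounds, tw(G) = 3.

3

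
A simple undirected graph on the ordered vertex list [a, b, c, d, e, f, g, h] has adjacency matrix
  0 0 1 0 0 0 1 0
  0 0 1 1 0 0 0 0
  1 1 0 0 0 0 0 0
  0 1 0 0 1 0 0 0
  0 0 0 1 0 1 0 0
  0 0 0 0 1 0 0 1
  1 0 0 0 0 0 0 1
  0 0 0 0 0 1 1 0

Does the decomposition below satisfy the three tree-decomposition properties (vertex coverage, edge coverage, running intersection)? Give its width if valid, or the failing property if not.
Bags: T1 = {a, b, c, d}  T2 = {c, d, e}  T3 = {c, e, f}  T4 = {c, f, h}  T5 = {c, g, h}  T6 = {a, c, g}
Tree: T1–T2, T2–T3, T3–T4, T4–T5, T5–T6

No — bags containing vertex a are not connected in the tree.

A tree decomposition must satisfy three properties: every vertex lies in some bag; for every edge, both endpoints lie together in some bag; and for every vertex, the bags containing it form a connected subtree. Here bags containing vertex a are not connected in the tree, so the decomposition is invalid.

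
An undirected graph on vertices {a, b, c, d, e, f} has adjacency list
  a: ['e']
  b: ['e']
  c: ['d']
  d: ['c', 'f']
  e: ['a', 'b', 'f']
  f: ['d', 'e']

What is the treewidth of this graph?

A width-1 tree decomposition is:
Bags: B1 = {d, f}  B2 = {c, d}  B3 = {e, f}  B4 = {b, e}  B5 = {a, e}
Tree: B1–B2, B1–B3, B3–B4, B4–B5
The largest bag has 2 vertices, giving width 1; this decomposition certifies tw(G) ≤ 1. Since G has at least one edge (e.g. f–d), it is not an edgeless graph, so tw(G) ≥ 1. Combining the bounds, tw(G) = 1.

1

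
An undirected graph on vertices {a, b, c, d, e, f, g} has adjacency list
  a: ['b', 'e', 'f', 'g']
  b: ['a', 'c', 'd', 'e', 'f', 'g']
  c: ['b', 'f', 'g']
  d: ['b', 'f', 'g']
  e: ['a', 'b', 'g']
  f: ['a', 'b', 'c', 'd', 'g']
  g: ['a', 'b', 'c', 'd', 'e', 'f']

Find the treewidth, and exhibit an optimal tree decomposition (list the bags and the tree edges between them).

Each bag holds 4 vertices, so the decomposition has width 3, which upper-bounds the treewidth. Conversely, {a, b, e, g} is a clique of size 4, and the vertices of any clique must share a bag in every tree decomposition; so some bag has ≥ 4 vertices and tw(G) ≥ 3. Therefore the treewidth is 3.

Treewidth 3.
One optimal decomposition is:
Bags: B1 = {a, b, f, g}  B2 = {a, b, e, g}  B3 = {b, d, f, g}  B4 = {b, c, f, g}
Tree: B1–B2, B1–B3, B3–B4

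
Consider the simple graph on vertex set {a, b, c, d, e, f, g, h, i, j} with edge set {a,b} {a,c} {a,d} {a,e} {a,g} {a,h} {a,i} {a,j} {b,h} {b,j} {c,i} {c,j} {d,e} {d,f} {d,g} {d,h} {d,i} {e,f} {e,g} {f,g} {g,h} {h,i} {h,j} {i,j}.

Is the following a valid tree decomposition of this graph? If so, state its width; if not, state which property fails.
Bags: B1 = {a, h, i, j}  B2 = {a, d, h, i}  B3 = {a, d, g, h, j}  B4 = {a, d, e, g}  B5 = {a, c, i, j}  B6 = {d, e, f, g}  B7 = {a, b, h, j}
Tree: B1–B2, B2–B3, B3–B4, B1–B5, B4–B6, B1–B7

A tree decomposition must satisfy three properties: every vertex lies in some bag; for every edge, both endpoints lie together in some bag; and for every vertex, the bags containing it form a connected subtree. Here bags containing vertex j are not connected in the tree, so the decomposition is invalid.

No — bags containing vertex j are not connected in the tree.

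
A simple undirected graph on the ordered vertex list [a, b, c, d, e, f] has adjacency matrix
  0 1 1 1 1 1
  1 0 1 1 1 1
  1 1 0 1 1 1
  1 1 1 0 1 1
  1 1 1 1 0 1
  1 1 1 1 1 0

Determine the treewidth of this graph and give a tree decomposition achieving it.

A single bag containing all 6 vertices is trivially a valid decomposition of width 5. Conversely, {a, b, c, d, e, f} is a clique of size 6, and the vertices of any clique must share a bag in every tree decomposition; so some bag has ≥ 6 vertices and tw(G) ≥ 5. The upper and lower bounds meet at 5, so that is the treewidth.

Treewidth 5.
Bags: B1 = {a, b, c, d, e, f}
Tree: (single bag)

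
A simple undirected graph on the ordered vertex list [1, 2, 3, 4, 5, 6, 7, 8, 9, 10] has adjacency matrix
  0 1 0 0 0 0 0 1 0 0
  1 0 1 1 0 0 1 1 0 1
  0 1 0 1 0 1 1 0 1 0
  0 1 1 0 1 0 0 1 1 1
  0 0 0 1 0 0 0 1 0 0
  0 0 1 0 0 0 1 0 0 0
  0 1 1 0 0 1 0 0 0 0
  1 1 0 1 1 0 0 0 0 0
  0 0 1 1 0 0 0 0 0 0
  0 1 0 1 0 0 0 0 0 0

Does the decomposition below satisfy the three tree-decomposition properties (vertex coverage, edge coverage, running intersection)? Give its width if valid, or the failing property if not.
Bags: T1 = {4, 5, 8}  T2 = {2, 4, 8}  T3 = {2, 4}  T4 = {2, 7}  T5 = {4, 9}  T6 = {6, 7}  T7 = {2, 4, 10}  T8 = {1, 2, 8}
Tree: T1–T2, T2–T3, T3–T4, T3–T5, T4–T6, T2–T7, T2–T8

No — vertex 3 appears in no bag.

A tree decomposition must satisfy three properties: every vertex lies in some bag; for every edge, both endpoints lie together in some bag; and for every vertex, the bags containing it form a connected subtree. Here vertex 3 appears in no bag, so the decomposition is invalid.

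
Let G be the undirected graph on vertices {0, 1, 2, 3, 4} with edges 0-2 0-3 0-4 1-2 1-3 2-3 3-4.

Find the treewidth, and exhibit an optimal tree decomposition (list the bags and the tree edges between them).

Each bag holds 3 vertices, so the decomposition has width 2, which upper-bounds the treewidth. On the other hand G contains the 3-clique {0, 2, 3}. A clique must lie in a single bag of any decomposition, so no decomposition can have width below 2. The upper and lower bounds meet at 2, so that is the treewidth.

Treewidth 2.
Bags: B1 = {1, 2, 3}  B2 = {0, 2, 3}  B3 = {0, 3, 4}
Tree: B1–B2, B2–B3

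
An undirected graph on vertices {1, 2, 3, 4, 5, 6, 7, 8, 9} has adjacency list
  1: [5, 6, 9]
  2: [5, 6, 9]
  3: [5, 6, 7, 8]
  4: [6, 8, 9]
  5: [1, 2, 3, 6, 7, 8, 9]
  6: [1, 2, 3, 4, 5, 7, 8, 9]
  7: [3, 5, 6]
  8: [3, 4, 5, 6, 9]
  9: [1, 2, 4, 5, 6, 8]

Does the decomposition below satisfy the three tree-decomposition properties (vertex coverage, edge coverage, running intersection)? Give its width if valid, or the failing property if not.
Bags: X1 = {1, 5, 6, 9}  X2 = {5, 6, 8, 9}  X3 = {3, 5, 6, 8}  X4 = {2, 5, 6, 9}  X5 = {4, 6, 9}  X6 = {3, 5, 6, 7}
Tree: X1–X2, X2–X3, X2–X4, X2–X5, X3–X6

A tree decomposition must satisfy three properties: every vertex lies in some bag; for every edge, both endpoints lie together in some bag; and for every vertex, the bags containing it form a connected subtree. Here edge (8,4) lies in no bag, so the decomposition is invalid.

No — edge (8,4) lies in no bag.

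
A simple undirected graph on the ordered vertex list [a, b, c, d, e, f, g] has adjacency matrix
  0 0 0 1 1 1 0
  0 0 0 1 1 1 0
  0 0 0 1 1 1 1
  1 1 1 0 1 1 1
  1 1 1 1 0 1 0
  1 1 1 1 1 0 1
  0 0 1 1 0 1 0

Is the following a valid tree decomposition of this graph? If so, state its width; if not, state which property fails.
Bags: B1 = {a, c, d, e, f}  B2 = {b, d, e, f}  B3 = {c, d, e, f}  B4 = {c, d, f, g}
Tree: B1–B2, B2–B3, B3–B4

A tree decomposition must satisfy three properties: every vertex lies in some bag; for every edge, both endpoints lie together in some bag; and for every vertex, the bags containing it form a connected subtree. Here bags containing vertex c are not connected in the tree, so the decomposition is invalid.

No — bags containing vertex c are not connected in the tree.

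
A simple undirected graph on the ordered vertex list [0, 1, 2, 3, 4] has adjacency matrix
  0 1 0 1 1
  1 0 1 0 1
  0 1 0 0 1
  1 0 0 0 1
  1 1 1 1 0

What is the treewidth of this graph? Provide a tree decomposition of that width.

Treewidth 2.
One such decomposition:
Bags: B1 = {1, 2, 4}  B2 = {0, 1, 4}  B3 = {0, 3, 4}
Tree: B1–B2, B2–B3

Each bag holds 3 vertices, so the decomposition has width 2, which upper-bounds the treewidth. Conversely, {0, 1, 4} is a clique of size 3, and the vertices of any clique must share a bag in every tree decomposition; so some bag has ≥ 3 vertices and tw(G) ≥ 2. Hence tw(G) = 2 exactly.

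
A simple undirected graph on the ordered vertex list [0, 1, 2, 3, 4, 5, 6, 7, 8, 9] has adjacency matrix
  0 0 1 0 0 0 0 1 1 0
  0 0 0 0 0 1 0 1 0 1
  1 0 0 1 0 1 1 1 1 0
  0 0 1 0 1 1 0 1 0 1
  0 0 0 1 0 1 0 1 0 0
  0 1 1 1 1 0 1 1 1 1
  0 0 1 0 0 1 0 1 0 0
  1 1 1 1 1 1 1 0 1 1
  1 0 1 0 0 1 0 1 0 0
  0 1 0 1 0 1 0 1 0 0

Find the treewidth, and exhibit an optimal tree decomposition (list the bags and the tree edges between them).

Each bag holds 4 vertices, so the decomposition has width 3, which upper-bounds the treewidth. On the other hand G contains the 4-clique {0, 2, 7, 8}. A clique must lie in a single bag of any decomposition, so no decomposition can have width below 3. Therefore the treewidth is 3.

Treewidth 3.
Bags: B1 = {3, 5, 7, 9}  B2 = {2, 3, 5, 7}  B3 = {3, 4, 5, 7}  B4 = {2, 5, 6, 7}  B5 = {2, 5, 7, 8}  B6 = {0, 2, 7, 8}  B7 = {1, 5, 7, 9}
Tree: B1–B2, B1–B3, B2–B4, B4–B5, B5–B6, B1–B7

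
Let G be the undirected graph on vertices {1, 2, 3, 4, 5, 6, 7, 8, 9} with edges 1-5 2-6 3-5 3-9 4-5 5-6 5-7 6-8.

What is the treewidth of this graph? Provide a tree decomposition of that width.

Treewidth 1.
One such decomposition:
Bags: B1 = {5, 6}  B2 = {6, 8}  B3 = {1, 5}  B4 = {5, 7}  B5 = {2, 6}  B6 = {3, 5}  B7 = {4, 5}  B8 = {3, 9}
Tree: B1–B2, B1–B3, B1–B4, B1–B5, B4–B6, B4–B7, B6–B8

Every bag has size at most 2, so the width is 2 − 1 = 1 and tw(G) ≤ 1. Any graph with an edge has treewidth ≥ 1, and G has the edge 5–6. Hence tw(G) = 1 exactly.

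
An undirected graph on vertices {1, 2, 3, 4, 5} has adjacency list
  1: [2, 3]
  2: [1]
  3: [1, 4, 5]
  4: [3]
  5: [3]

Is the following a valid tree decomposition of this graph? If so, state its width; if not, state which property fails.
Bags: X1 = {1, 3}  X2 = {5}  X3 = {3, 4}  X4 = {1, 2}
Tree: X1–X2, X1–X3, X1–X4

No — edge (3,5) lies in no bag.

A tree decomposition must satisfy three properties: every vertex lies in some bag; for every edge, both endpoints lie together in some bag; and for every vertex, the bags containing it form a connected subtree. Here edge (3,5) lies in no bag, so the decomposition is invalid.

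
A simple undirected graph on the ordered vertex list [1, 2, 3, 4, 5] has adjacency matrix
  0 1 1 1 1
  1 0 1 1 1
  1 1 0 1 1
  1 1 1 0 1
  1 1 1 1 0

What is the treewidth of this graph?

4

A width-4 tree decomposition is:
Bags: B1 = {1, 2, 3, 4, 5}
Tree: (single bag)
A single bag containing all 5 vertices is trivially a valid decomposition of width 4. For the lower bound, the 5 vertices {1, 2, 3, 4, 5} are pairwise adjacent, and any tree decomposition puts a clique entirely inside one bag — forcing width ≥ 4. Combining the bounds, tw(G) = 4.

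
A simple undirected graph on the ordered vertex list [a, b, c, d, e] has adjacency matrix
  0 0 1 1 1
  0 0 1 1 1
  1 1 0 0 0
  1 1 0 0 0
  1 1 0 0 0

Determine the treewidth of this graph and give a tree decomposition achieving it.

Treewidth 2.
One such decomposition:
Bags: B1 = {a, b, d}  B2 = {a, b, c}  B3 = {a, b, e}
Tree: B1–B2, B2–B3

Every bag has size at most 3, so the width is 3 − 1 = 2 and tw(G) ≤ 2. For the lower bound, G contains the cycle d–b–c–a–d, so G is not a forest; only forests have treewidth ≤ 1, hence tw(G) ≥ 2. Hence tw(G) = 2 exactly.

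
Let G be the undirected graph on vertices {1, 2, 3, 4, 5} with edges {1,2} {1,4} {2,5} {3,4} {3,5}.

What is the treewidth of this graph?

A width-2 tree decomposition is:
Bags: B1 = {1, 3, 4}  B2 = {1, 3, 5}  B3 = {1, 2, 5}
Tree: B1–B2, B2–B3
The largest bag has 3 vertices, giving width 2; this decomposition certifies tw(G) ≤ 2. For the lower bound, G contains the cycle 1–4–3–5–2–1, so G is not a forest; only forests have treewidth ≤ 1, hence tw(G) ≥ 2. Therefore the treewidth is 2.

2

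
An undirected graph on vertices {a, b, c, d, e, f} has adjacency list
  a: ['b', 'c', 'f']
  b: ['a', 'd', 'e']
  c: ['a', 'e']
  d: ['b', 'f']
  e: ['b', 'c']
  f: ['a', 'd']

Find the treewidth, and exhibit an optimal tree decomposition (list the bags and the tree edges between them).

Treewidth 2.
One such decomposition:
Bags: B1 = {a, d, f}  B2 = {a, b, d}  B3 = {a, b, c}  B4 = {b, c, e}
Tree: B1–B2, B2–B3, B3–B4

Each bag holds 3 vertices, so the decomposition has width 2, which upper-bounds the treewidth. Since f–d–b–a–f is a cycle in G, G is not acyclic. Forests are exactly the graphs of treewidth ≤ 1, so tw(G) ≥ 2. The upper and lower bounds meet at 2, so that is the treewidth.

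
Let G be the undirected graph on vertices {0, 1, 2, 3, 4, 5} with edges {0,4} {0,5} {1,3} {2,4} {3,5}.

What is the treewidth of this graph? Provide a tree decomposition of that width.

Each bag holds 2 vertices, so the decomposition has width 1, which upper-bounds the treewidth. G has an edge, so its treewidth is at least 1. Combining the bounds, tw(G) = 1.

Treewidth 1.
Bags: B1 = {2, 4}  B2 = {0, 4}  B3 = {0, 5}  B4 = {3, 5}  B5 = {1, 3}
Tree: B1–B2, B2–B3, B3–B4, B4–B5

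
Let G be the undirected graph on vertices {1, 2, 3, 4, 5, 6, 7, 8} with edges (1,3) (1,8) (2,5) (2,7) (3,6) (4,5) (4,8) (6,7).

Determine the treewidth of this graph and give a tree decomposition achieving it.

Treewidth 2.
One optimal decomposition is:
Bags: B1 = {1, 3, 6}  B2 = {1, 6, 7}  B3 = {1, 2, 7}  B4 = {1, 2, 5}  B5 = {1, 4, 5}  B6 = {1, 4, 8}
Tree: B1–B2, B2–B3, B3–B4, B4–B5, B5–B6

The largest bag has 3 vertices, giving width 2; this decomposition certifies tw(G) ≤ 2. The edges 1–3–6–7–2–5–4–8–1 form a cycle, so G is not a tree and its treewidth is at least 2. Combining the bounds, tw(G) = 2.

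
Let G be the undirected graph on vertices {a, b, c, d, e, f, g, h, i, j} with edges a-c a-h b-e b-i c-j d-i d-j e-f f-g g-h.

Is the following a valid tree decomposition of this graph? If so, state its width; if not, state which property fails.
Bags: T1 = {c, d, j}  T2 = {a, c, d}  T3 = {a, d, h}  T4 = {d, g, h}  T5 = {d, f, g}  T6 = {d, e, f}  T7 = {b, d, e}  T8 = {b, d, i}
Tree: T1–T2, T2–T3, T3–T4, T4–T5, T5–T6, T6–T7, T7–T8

Checking the three conditions: (i) the bags cover all of {a, b, c, d, e, f, g, h, i, j}; (ii) for each edge, some bag contains both endpoints; (iii) the bags containing any fixed vertex form a subtree. All hold, so the decomposition is valid with width 3 − 1 = 2.

Yes; width 2.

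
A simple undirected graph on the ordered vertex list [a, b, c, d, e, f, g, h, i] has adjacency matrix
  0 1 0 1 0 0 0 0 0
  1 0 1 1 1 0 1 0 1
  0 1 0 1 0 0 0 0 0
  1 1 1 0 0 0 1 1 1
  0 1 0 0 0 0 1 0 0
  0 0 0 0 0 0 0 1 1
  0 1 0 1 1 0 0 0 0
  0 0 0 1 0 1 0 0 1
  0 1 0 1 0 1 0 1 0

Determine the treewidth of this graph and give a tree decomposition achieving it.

Every bag has size at most 3, so the width is 3 − 1 = 2 and tw(G) ≤ 2. For the lower bound, the 3 vertices {d, h, i} are pairwise adjacent, and any tree decomposition puts a clique entirely inside one bag — forcing width ≥ 2. Combining the bounds, tw(G) = 2.

Treewidth 2.
Bags: B1 = {d, h, i}  B2 = {b, d, i}  B3 = {b, d, g}  B4 = {b, c, d}  B5 = {b, e, g}  B6 = {a, b, d}  B7 = {f, h, i}
Tree: B1–B2, B2–B3, B2–B4, B3–B5, B2–B6, B1–B7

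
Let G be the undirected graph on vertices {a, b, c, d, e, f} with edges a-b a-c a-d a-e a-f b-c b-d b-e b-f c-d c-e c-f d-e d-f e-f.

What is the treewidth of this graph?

A width-5 tree decomposition is:
Bags: B1 = {a, b, c, d, e, f}
Tree: (single bag)
A single bag containing all 6 vertices is trivially a valid decomposition of width 5. Conversely, {a, b, c, d, e, f} is a clique of size 6, and the vertices of any clique must share a bag in every tree decomposition; so some bag has ≥ 6 vertices and tw(G) ≥ 5. The upper and lower bounds meet at 5, so that is the treewidth.

5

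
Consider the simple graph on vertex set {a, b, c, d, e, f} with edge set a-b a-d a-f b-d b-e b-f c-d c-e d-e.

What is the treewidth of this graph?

A width-2 tree decomposition is:
Bags: B1 = {b, d, e}  B2 = {a, b, d}  B3 = {a, b, f}  B4 = {c, d, e}
Tree: B1–B2, B2–B3, B1–B4
Each bag holds 3 vertices, so the decomposition has width 2, which upper-bounds the treewidth. For the lower bound, the 3 vertices {c, d, e} are pairwise adjacent, and any tree decomposition puts a clique entirely inside one bag — forcing width ≥ 2. Hence tw(G) = 2 exactly.

2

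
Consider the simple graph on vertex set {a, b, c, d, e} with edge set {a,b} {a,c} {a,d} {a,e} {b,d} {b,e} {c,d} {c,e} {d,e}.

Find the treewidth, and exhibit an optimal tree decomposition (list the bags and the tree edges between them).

Each bag holds 4 vertices, so the decomposition has width 3, which upper-bounds the treewidth. On the other hand G contains the 4-clique {a, c, d, e}. A clique must lie in a single bag of any decomposition, so no decomposition can have width below 3. Therefore the treewidth is 3.

Treewidth 3.
Bags: B1 = {a, b, d, e}  B2 = {a, c, d, e}
Tree: B1–B2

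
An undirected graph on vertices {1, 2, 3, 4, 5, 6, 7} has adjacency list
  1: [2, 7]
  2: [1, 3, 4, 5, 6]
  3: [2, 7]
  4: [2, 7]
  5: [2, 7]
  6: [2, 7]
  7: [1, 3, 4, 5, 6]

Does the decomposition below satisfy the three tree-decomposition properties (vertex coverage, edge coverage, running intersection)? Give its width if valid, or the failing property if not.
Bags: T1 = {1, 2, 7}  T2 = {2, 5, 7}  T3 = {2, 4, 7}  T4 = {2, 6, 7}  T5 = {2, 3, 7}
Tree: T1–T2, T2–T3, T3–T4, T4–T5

Yes; width 2.

Checking the three conditions: (i) the bags cover all of {1, 2, 3, 4, 5, 6, 7}; (ii) for each edge, some bag contains both endpoints; (iii) the bags containing any fixed vertex form a subtree. All hold, so the decomposition is valid with width 3 − 1 = 2.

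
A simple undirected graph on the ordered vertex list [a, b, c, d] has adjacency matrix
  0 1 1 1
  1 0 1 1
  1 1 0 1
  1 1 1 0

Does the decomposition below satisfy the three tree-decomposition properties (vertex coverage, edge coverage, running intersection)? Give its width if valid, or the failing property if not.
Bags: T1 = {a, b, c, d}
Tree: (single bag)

Checking the three conditions: (i) the bags cover all of {a, b, c, d}; (ii) for each edge, some bag contains both endpoints; (iii) the bags containing any fixed vertex form a subtree. All hold, so the decomposition is valid with width 4 − 1 = 3.

Yes; width 3.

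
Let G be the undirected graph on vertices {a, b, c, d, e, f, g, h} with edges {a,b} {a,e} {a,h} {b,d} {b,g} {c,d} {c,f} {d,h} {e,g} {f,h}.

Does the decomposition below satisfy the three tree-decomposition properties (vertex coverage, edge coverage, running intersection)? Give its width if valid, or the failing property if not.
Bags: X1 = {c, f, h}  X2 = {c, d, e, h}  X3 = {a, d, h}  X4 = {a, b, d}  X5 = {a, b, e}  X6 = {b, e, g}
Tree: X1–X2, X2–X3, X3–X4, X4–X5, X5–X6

A tree decomposition must satisfy three properties: every vertex lies in some bag; for every edge, both endpoints lie together in some bag; and for every vertex, the bags containing it form a connected subtree. Here bags containing vertex e are not connected in the tree, so the decomposition is invalid.

No — bags containing vertex e are not connected in the tree.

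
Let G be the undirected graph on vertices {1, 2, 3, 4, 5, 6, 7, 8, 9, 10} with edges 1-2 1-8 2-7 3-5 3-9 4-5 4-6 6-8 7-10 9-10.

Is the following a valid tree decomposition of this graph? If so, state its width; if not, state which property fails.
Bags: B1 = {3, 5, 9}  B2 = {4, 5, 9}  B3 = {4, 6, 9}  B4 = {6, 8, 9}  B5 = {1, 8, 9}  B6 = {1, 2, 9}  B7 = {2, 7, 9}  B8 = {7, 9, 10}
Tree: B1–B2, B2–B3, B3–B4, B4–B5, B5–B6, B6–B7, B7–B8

Yes; width 2.

Checking the three conditions: (i) the bags cover all of {1, 2, 3, 4, 5, 6, 7, 8, 9, 10}; (ii) for each edge, some bag contains both endpoints; (iii) the bags containing any fixed vertex form a subtree. All hold, so the decomposition is valid with width 3 − 1 = 2.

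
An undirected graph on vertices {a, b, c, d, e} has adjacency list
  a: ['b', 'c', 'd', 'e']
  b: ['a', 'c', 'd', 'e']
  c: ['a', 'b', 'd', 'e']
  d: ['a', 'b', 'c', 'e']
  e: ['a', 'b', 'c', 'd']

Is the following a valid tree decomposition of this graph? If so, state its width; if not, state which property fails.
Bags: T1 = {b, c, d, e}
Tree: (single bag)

No — vertex a appears in no bag.

A tree decomposition must satisfy three properties: every vertex lies in some bag; for every edge, both endpoints lie together in some bag; and for every vertex, the bags containing it form a connected subtree. Here vertex a appears in no bag, so the decomposition is invalid.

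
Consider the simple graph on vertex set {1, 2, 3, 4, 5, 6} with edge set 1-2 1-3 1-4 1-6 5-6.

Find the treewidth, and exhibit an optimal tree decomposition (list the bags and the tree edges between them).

Treewidth 1.
One such decomposition:
Bags: B1 = {1, 4}  B2 = {1, 2}  B3 = {1, 6}  B4 = {5, 6}  B5 = {1, 3}
Tree: B1–B2, B2–B3, B3–B4, B1–B5

Each bag holds 2 vertices, so the decomposition has width 1, which upper-bounds the treewidth. G has an edge, so its treewidth is at least 1. The upper and lower bounds meet at 1, so that is the treewidth.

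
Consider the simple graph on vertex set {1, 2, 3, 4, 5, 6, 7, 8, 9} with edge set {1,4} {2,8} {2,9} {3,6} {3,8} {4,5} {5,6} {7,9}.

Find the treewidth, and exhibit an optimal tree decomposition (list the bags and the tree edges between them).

Treewidth 1.
One such decomposition:
Bags: B1 = {1, 4}  B2 = {4, 5}  B3 = {5, 6}  B4 = {3, 6}  B5 = {3, 8}  B6 = {2, 8}  B7 = {2, 9}  B8 = {7, 9}
Tree: B1–B2, B2–B3, B3–B4, B4–B5, B5–B6, B6–B7, B7–B8

The largest bag has 2 vertices, giving width 1; this decomposition certifies tw(G) ≤ 1. Since G has at least one edge (e.g. 1–4), it is not an edgeless graph, so tw(G) ≥ 1. The upper and lower bounds meet at 1, so that is the treewidth.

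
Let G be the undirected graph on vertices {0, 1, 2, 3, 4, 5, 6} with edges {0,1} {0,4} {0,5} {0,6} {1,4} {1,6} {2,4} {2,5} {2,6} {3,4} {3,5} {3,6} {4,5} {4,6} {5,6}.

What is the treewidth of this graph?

A width-3 tree decomposition is:
Bags: B1 = {0, 4, 5, 6}  B2 = {3, 4, 5, 6}  B3 = {0, 1, 4, 6}  B4 = {2, 4, 5, 6}
Tree: B1–B2, B1–B3, B2–B4
Each bag holds 4 vertices, so the decomposition has width 3, which upper-bounds the treewidth. Conversely, {0, 1, 4, 6} is a clique of size 4, and the vertices of any clique must share a bag in every tree decomposition; so some bag has ≥ 4 vertices and tw(G) ≥ 3. The upper and lower bounds meet at 3, so that is the treewidth.

3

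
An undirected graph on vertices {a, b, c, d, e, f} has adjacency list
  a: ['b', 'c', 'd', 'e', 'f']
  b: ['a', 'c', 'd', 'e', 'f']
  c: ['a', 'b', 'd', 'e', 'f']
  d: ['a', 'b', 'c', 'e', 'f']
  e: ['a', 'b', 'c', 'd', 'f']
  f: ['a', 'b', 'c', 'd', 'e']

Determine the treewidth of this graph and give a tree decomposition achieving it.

A single bag containing all 6 vertices is trivially a valid decomposition of width 5. On the other hand G contains the 6-clique {a, b, c, d, e, f}. A clique must lie in a single bag of any decomposition, so no decomposition can have width below 5. The upper and lower bounds meet at 5, so that is the treewidth.

Treewidth 5.
One optimal decomposition is:
Bags: B1 = {a, b, c, d, e, f}
Tree: (single bag)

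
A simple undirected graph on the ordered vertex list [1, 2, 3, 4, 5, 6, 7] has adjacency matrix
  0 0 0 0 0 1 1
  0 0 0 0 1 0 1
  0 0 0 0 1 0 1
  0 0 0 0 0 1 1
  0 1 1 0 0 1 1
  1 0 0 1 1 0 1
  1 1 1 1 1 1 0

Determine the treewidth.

2

A width-2 tree decomposition is:
Bags: B1 = {1, 6, 7}  B2 = {5, 6, 7}  B3 = {4, 6, 7}  B4 = {2, 5, 7}  B5 = {3, 5, 7}
Tree: B1–B2, B1–B3, B2–B4, B4–B5
Each bag holds 3 vertices, so the decomposition has width 2, which upper-bounds the treewidth. On the other hand G contains the 3-clique {1, 6, 7}. A clique must lie in a single bag of any decomposition, so no decomposition can have width below 2. Hence tw(G) = 2 exactly.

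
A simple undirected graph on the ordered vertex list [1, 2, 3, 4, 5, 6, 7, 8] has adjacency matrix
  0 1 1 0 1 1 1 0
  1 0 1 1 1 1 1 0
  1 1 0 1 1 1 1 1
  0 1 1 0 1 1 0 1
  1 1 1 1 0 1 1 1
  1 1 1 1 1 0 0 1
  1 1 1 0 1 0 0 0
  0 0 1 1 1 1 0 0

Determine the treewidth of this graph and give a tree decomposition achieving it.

Every bag has size at most 5, so the width is 5 − 1 = 4 and tw(G) ≤ 4. For the lower bound, the 5 vertices {3, 4, 5, 6, 8} are pairwise adjacent, and any tree decomposition puts a clique entirely inside one bag — forcing width ≥ 4. Hence tw(G) = 4 exactly.

Treewidth 4.
One such decomposition:
Bags: B1 = {1, 2, 3, 5, 7}  B2 = {1, 2, 3, 5, 6}  B3 = {2, 3, 4, 5, 6}  B4 = {3, 4, 5, 6, 8}
Tree: B1–B2, B2–B3, B3–B4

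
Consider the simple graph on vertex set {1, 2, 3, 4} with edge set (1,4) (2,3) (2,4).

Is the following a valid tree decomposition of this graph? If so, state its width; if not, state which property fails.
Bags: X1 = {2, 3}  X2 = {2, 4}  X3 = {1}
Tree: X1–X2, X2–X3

A tree decomposition must satisfy three properties: every vertex lies in some bag; for every edge, both endpoints lie together in some bag; and for every vertex, the bags containing it form a connected subtree. Here edge (4,1) lies in no bag, so the decomposition is invalid.

No — edge (4,1) lies in no bag.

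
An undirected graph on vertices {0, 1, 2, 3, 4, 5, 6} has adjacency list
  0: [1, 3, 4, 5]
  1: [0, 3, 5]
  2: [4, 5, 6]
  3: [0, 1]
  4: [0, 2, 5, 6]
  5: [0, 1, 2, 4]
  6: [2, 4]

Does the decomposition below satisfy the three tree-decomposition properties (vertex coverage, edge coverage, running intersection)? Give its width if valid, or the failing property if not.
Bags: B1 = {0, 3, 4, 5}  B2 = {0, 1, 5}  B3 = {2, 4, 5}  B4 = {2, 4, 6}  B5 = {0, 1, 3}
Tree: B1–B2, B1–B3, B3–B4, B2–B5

No — bags containing vertex 3 are not connected in the tree.

A tree decomposition must satisfy three properties: every vertex lies in some bag; for every edge, both endpoints lie together in some bag; and for every vertex, the bags containing it form a connected subtree. Here bags containing vertex 3 are not connected in the tree, so the decomposition is invalid.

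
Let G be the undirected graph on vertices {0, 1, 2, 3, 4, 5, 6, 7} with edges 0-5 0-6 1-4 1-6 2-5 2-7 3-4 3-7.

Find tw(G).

A width-2 tree decomposition is:
Bags: B1 = {0, 2, 5}  B2 = {0, 2, 6}  B3 = {1, 2, 6}  B4 = {1, 2, 4}  B5 = {2, 3, 4}  B6 = {2, 3, 7}
Tree: B1–B2, B2–B3, B3–B4, B4–B5, B5–B6
The largest bag has 3 vertices, giving width 2; this decomposition certifies tw(G) ≤ 2. Since 2–5–0–6–1–4–3–7–2 is a cycle in G, G is not acyclic. Forests are exactly the graphs of treewidth ≤ 1, so tw(G) ≥ 2. Combining the bounds, tw(G) = 2.

2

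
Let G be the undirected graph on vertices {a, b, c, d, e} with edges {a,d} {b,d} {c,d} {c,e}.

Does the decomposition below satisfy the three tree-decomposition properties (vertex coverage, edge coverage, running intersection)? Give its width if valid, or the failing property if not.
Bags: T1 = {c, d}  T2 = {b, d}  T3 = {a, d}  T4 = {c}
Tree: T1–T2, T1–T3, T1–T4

A tree decomposition must satisfy three properties: every vertex lies in some bag; for every edge, both endpoints lie together in some bag; and for every vertex, the bags containing it form a connected subtree. Here vertex e appears in no bag, so the decomposition is invalid.

No — vertex e appears in no bag.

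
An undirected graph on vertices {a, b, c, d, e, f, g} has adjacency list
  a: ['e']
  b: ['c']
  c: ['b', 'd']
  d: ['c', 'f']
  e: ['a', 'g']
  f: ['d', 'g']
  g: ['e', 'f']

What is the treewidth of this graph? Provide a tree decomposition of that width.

Every bag has size at most 2, so the width is 2 − 1 = 1 and tw(G) ≤ 1. G has an edge, so its treewidth is at least 1. Hence tw(G) = 1 exactly.

Treewidth 1.
One such decomposition:
Bags: B1 = {b, c}  B2 = {c, d}  B3 = {d, f}  B4 = {f, g}  B5 = {e, g}  B6 = {a, e}
Tree: B1–B2, B2–B3, B3–B4, B4–B5, B5–B6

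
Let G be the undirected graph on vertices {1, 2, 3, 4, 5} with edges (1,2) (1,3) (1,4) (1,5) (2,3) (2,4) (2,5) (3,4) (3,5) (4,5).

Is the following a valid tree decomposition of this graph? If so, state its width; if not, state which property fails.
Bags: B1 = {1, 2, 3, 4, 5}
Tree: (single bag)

Yes; width 4.

Checking the three conditions: (i) the bags cover all of {1, 2, 3, 4, 5}; (ii) for each edge, some bag contains both endpoints; (iii) the bags containing any fixed vertex form a subtree. All hold, so the decomposition is valid with width 5 − 1 = 4.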